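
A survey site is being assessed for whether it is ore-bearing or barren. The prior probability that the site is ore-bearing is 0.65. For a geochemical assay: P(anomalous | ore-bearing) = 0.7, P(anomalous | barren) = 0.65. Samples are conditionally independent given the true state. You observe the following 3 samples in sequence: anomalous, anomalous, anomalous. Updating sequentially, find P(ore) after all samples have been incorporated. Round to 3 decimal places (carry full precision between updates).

After 'anomalous': P(ore) = 0.7·0.6500 / (0.7·0.6500 + 0.65·0.3500) ≈ 0.6667
After 'anomalous': P(ore) = 0.7·0.6667 / (0.7·0.6667 + 0.65·0.3333) ≈ 0.6829
After 'anomalous': P(ore) = 0.7·0.6829 / (0.7·0.6829 + 0.65·0.3171) ≈ 0.6988

0.699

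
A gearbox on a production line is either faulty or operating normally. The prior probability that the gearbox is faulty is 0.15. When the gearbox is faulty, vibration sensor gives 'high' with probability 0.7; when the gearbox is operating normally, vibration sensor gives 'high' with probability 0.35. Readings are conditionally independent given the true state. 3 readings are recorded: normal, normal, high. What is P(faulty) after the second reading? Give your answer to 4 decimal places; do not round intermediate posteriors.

After 'normal': P(faulty) = 0.3·0.1500 / (0.3·0.1500 + 0.65·0.8500) ≈ 0.0753
After 'normal': P(faulty) = 0.3·0.0753 / (0.3·0.0753 + 0.65·0.9247) ≈ 0.0362

0.0362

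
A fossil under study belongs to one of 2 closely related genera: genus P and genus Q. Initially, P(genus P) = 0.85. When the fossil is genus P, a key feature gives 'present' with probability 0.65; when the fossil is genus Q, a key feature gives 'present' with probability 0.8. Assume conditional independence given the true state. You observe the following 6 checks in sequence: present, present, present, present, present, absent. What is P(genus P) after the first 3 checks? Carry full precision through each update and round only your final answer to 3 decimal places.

After 'present': P(genus P) = 0.65·0.8500 / (0.65·0.8500 + 0.8·0.1500) ≈ 0.8216
After 'present': P(genus P) = 0.65·0.8216 / (0.65·0.8216 + 0.8·0.1784) ≈ 0.7891
After 'present': P(genus P) = 0.65·0.7891 / (0.65·0.7891 + 0.8·0.2109) ≈ 0.7524

0.752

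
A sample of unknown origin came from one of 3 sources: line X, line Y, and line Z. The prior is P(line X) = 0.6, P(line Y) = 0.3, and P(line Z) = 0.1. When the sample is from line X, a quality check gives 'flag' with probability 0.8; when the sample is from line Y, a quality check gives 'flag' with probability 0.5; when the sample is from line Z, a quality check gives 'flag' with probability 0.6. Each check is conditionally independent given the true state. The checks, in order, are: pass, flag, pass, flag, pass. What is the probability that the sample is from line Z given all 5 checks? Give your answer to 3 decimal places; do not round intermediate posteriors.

0.156

After 'pass': normaliser = 0.2·0.6000 + 0.5·0.3000 + 0.4·0.1000; P(line X) ≈ 0.3871, P(line Y) ≈ 0.4839, P(line Z) ≈ 0.1290
After 'flag': normaliser = 0.8·0.3871 + 0.5·0.4839 + 0.6·0.1290; P(line X) ≈ 0.4923, P(line Y) ≈ 0.3846, P(line Z) ≈ 0.1231
After 'pass': normaliser = 0.2·0.4923 + 0.5·0.3846 + 0.4·0.1231; P(line X) ≈ 0.2896, P(line Y) ≈ 0.5656, P(line Z) ≈ 0.1448
After 'flag': normaliser = 0.8·0.2896 + 0.5·0.5656 + 0.6·0.1448; P(line X) ≈ 0.3853, P(line Y) ≈ 0.4703, P(line Z) ≈ 0.1445
After 'pass': normaliser = 0.2·0.3853 + 0.5·0.4703 + 0.4·0.1445; P(line X) ≈ 0.2083, P(line Y) ≈ 0.6356, P(line Z) ≈ 0.1562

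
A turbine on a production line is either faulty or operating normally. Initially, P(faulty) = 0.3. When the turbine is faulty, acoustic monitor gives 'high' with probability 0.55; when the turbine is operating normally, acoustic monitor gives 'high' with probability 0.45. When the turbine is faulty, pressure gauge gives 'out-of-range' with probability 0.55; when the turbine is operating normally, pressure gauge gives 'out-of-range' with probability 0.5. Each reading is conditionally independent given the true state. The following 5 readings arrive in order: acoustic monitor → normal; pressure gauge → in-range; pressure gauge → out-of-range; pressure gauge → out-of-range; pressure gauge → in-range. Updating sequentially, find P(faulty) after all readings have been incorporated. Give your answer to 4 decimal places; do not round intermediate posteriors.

After acoustic monitor='normal': P(faulty) = 0.45·0.3000 / (0.45·0.3000 + 0.55·0.7000) ≈ 0.2596
After pressure gauge='in-range': P(faulty) = 0.45·0.2596 / (0.45·0.2596 + 0.5·0.7404) ≈ 0.2399
After pressure gauge='out-of-range': P(faulty) = 0.55·0.2399 / (0.55·0.2399 + 0.5·0.7601) ≈ 0.2577
After pressure gauge='out-of-range': P(faulty) = 0.55·0.2577 / (0.55·0.2577 + 0.5·0.7423) ≈ 0.2763
After pressure gauge='in-range': P(faulty) = 0.45·0.2763 / (0.45·0.2763 + 0.5·0.7237) ≈ 0.2558

0.2558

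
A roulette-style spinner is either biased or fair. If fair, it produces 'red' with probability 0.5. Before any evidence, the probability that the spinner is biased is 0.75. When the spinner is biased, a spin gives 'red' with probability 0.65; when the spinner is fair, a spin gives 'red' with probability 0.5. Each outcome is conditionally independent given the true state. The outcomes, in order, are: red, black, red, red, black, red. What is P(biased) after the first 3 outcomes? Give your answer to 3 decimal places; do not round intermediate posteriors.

0.780

Each posterior becomes the prior for the next update.
After 'red': P(biased) = 0.65·0.7500 / (0.65·0.7500 + 0.5·0.2500) ≈ 0.7959
After 'black': P(biased) = 0.35·0.7959 / (0.35·0.7959 + 0.5·0.2041) ≈ 0.7319
After 'red': P(biased) = 0.65·0.7319 / (0.65·0.7319 + 0.5·0.2681) ≈ 0.7802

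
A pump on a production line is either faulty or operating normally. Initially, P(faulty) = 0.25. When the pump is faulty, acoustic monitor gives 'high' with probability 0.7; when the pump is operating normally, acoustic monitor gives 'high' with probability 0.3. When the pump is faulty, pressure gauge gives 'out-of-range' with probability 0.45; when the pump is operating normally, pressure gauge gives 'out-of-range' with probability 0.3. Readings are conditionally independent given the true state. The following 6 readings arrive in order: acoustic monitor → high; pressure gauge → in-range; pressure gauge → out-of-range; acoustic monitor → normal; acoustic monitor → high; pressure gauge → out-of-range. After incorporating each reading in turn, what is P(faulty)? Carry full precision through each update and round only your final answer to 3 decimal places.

Each posterior becomes the prior for the next update.
After acoustic monitor='high': P(faulty) = 0.7·0.2500 / (0.7·0.2500 + 0.3·0.7500) ≈ 0.4375
After pressure gauge='in-range': P(faulty) = 0.55·0.4375 / (0.55·0.4375 + 0.7·0.5625) ≈ 0.3793
After pressure gauge='out-of-range': P(faulty) = 0.45·0.3793 / (0.45·0.3793 + 0.3·0.6207) ≈ 0.4783
After acoustic monitor='normal': P(faulty) = 0.3·0.4783 / (0.3·0.4783 + 0.7·0.5217) ≈ 0.2821
After acoustic monitor='high': P(faulty) = 0.7·0.2821 / (0.7·0.2821 + 0.3·0.7179) ≈ 0.4783
After pressure gauge='out-of-range': P(faulty) = 0.45·0.4783 / (0.45·0.4783 + 0.3·0.5217) ≈ 0.5789

0.579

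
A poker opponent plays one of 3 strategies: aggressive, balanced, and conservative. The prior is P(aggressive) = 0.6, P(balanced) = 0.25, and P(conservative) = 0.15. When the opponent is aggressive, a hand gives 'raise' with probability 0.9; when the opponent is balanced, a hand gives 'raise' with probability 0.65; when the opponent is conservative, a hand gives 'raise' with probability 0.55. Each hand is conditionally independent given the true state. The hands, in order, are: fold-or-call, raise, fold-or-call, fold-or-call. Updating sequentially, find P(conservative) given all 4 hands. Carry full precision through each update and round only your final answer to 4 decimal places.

Each posterior becomes the prior for the next update.
After 'fold-or-call': normaliser = 0.1·0.6000 + 0.35·0.2500 + 0.45·0.1500; P(aggressive) ≈ 0.2791, P(balanced) ≈ 0.4070, P(conservative) ≈ 0.3140
After 'raise': normaliser = 0.9·0.2791 + 0.65·0.4070 + 0.55·0.3140; P(aggressive) ≈ 0.3649, P(balanced) ≈ 0.3843, P(conservative) ≈ 0.2508
After 'fold-or-call': normaliser = 0.1·0.3649 + 0.35·0.3843 + 0.45·0.2508; P(aggressive) ≈ 0.1285, P(balanced) ≈ 0.4738, P(conservative) ≈ 0.3976
After 'fold-or-call': normaliser = 0.1·0.1285 + 0.35·0.4738 + 0.45·0.3976; P(aggressive) ≈ 0.0359, P(balanced) ≈ 0.4637, P(conservative) ≈ 0.5004

0.5004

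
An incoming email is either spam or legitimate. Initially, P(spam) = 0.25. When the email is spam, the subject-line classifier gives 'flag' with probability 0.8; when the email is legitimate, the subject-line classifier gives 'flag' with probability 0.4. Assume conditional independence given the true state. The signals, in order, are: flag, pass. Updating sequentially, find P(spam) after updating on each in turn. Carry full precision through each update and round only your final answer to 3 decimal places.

Apply Bayes' rule sequentially, carrying P(spam) forward.
After 'flag': P(spam) = 0.8·0.2500 / (0.8·0.2500 + 0.4·0.7500) ≈ 0.4000
After 'pass': P(spam) = 0.2·0.4000 / (0.2·0.4000 + 0.6·0.6000) ≈ 0.1818

0.182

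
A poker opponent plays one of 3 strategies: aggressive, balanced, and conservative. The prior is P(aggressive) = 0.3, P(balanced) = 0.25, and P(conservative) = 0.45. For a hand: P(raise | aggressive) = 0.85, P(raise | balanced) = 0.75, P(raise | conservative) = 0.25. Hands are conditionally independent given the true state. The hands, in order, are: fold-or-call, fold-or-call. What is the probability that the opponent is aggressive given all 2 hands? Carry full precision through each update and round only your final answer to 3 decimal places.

0.025

Each posterior becomes the prior for the next update.
After 'fold-or-call': normaliser = 0.15·0.3000 + 0.25·0.2500 + 0.75·0.4500; P(aggressive) ≈ 0.1011, P(balanced) ≈ 0.1404, P(conservative) ≈ 0.7584
After 'fold-or-call': normaliser = 0.15·0.1011 + 0.25·0.1404 + 0.75·0.7584; P(aggressive) ≈ 0.0245, P(balanced) ≈ 0.0567, P(conservative) ≈ 0.9188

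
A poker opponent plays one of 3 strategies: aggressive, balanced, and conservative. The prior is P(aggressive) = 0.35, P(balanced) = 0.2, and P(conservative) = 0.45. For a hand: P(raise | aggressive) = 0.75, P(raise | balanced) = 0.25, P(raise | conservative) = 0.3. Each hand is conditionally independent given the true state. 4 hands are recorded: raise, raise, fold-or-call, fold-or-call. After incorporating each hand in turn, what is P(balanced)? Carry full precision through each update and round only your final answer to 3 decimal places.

Each posterior becomes the prior for the next update.
After 'raise': normaliser = 0.75·0.3500 + 0.25·0.2000 + 0.3·0.4500; P(aggressive) ≈ 0.5866, P(balanced) ≈ 0.1117, P(conservative) ≈ 0.3017
After 'raise': normaliser = 0.75·0.5866 + 0.25·0.1117 + 0.3·0.3017; P(aggressive) ≈ 0.7879, P(balanced) ≈ 0.0500, P(conservative) ≈ 0.1621
After 'fold-or-call': normaliser = 0.25·0.7879 + 0.75·0.0500 + 0.7·0.1621; P(aggressive) ≈ 0.5661, P(balanced) ≈ 0.1078, P(conservative) ≈ 0.3261
After 'fold-or-call': normaliser = 0.25·0.5661 + 0.75·0.1078 + 0.7·0.3261; P(aggressive) ≈ 0.3140, P(balanced) ≈ 0.1795, P(conservative) ≈ 0.5065

0.179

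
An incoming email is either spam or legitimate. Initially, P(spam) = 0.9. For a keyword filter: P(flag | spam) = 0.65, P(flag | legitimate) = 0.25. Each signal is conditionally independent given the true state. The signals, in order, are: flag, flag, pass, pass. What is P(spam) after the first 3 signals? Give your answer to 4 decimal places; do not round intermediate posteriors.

Apply Bayes' rule sequentially, carrying P(spam) forward.
After 'flag': P(spam) = 0.65·0.9000 / (0.65·0.9000 + 0.25·0.1000) ≈ 0.9590
After 'flag': P(spam) = 0.65·0.9590 / (0.65·0.9590 + 0.25·0.0410) ≈ 0.9838
After 'pass': P(spam) = 0.35·0.9838 / (0.35·0.9838 + 0.75·0.0162) ≈ 0.9660

0.9660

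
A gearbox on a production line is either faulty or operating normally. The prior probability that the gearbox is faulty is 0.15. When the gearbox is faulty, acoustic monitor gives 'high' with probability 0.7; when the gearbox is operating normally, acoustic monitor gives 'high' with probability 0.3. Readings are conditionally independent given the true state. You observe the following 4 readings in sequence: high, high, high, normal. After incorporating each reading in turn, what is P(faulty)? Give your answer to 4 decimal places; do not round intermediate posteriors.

0.4900

After 'high': P(faulty) = 0.7·0.1500 / (0.7·0.1500 + 0.3·0.8500) ≈ 0.2917
After 'high': P(faulty) = 0.7·0.2917 / (0.7·0.2917 + 0.3·0.7083) ≈ 0.4900
After 'high': P(faulty) = 0.7·0.4900 / (0.7·0.4900 + 0.3·0.5100) ≈ 0.6915
After 'normal': P(faulty) = 0.3·0.6915 / (0.3·0.6915 + 0.7·0.3085) ≈ 0.4900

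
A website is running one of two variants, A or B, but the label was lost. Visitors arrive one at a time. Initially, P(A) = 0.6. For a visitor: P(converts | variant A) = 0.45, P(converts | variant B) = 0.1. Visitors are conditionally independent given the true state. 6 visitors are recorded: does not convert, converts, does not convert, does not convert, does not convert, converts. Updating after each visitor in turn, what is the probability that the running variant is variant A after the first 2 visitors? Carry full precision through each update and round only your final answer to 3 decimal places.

After 'does not convert': P(A) = 0.55·0.6000 / (0.55·0.6000 + 0.9·0.4000) ≈ 0.4783
After 'converts': P(A) = 0.45·0.4783 / (0.45·0.4783 + 0.1·0.5217) ≈ 0.8049

0.805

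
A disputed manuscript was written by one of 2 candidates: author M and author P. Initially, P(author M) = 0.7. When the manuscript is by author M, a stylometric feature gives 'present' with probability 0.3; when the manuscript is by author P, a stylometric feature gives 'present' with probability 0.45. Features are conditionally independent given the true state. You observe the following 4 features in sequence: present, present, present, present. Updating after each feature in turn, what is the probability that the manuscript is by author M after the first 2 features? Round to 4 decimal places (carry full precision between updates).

After 'present': P(author M) = 0.3·0.7000 / (0.3·0.7000 + 0.45·0.3000) ≈ 0.6087
After 'present': P(author M) = 0.3·0.6087 / (0.3·0.6087 + 0.45·0.3913) ≈ 0.5091

0.5091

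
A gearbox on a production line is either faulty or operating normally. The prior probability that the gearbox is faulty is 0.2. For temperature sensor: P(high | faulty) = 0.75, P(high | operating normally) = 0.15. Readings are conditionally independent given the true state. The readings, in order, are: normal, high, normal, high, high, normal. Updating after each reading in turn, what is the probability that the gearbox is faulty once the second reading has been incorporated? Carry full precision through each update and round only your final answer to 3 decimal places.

Apply Bayes' rule sequentially, carrying P(faulty) forward.
After 'normal': P(faulty) = 0.25·0.2000 / (0.25·0.2000 + 0.85·0.8000) ≈ 0.0685
After 'high': P(faulty) = 0.75·0.0685 / (0.75·0.0685 + 0.15·0.9315) ≈ 0.2688

0.269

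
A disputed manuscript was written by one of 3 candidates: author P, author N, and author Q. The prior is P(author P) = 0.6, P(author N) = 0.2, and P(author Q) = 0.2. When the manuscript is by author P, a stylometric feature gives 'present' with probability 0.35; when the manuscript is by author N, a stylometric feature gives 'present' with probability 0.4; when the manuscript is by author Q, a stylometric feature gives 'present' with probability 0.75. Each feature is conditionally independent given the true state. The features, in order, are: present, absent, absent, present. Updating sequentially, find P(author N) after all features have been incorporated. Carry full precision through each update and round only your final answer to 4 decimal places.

After 'present': normaliser = 0.35·0.6000 + 0.4·0.2000 + 0.75·0.2000; P(author P) ≈ 0.4773, P(author N) ≈ 0.1818, P(author Q) ≈ 0.3409
After 'absent': normaliser = 0.65·0.4773 + 0.6·0.1818 + 0.25·0.3409; P(author P) ≈ 0.6149, P(author N) ≈ 0.2162, P(author Q) ≈ 0.1689
After 'absent': normaliser = 0.65·0.6149 + 0.6·0.2162 + 0.25·0.1689; P(author P) ≈ 0.6992, P(author N) ≈ 0.2270, P(author Q) ≈ 0.0739
After 'present': normaliser = 0.35·0.6992 + 0.4·0.2270 + 0.75·0.0739; P(author P) ≈ 0.6260, P(author N) ≈ 0.2322, P(author Q) ≈ 0.1417

0.2322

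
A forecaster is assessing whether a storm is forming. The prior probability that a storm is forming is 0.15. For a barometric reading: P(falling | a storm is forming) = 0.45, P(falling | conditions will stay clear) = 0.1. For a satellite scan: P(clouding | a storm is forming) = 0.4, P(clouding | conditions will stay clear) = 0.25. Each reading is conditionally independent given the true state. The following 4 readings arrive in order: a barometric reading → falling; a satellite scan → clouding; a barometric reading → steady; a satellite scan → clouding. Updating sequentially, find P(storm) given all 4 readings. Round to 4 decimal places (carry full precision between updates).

After a barometric reading='falling': P(storm) = 0.45·0.1500 / (0.45·0.1500 + 0.1·0.8500) ≈ 0.4426
After a satellite scan='clouding': P(storm) = 0.4·0.4426 / (0.4·0.4426 + 0.25·0.5574) ≈ 0.5596
After a barometric reading='steady': P(storm) = 0.55·0.5596 / (0.55·0.5596 + 0.9·0.4404) ≈ 0.4371
After a satellite scan='clouding': P(storm) = 0.4·0.4371 / (0.4·0.4371 + 0.25·0.5629) ≈ 0.5540

0.5540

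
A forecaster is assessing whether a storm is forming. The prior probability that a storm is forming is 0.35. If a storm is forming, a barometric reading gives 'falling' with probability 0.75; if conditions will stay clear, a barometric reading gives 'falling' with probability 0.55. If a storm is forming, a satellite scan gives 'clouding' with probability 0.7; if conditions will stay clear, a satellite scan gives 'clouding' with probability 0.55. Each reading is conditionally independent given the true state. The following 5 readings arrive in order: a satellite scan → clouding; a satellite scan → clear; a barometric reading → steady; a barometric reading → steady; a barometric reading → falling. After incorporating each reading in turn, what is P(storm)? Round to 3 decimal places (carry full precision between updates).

After a satellite scan='clouding': P(storm) = 0.7·0.3500 / (0.7·0.3500 + 0.55·0.6500) ≈ 0.4066
After a satellite scan='clear': P(storm) = 0.3·0.4066 / (0.3·0.4066 + 0.45·0.5934) ≈ 0.3136
After a barometric reading='steady': P(storm) = 0.25·0.3136 / (0.25·0.3136 + 0.45·0.6864) ≈ 0.2024
After a barometric reading='steady': P(storm) = 0.25·0.2024 / (0.25·0.2024 + 0.45·0.7976) ≈ 0.1236
After a barometric reading='falling': P(storm) = 0.75·0.1236 / (0.75·0.1236 + 0.55·0.8764) ≈ 0.1613

0.161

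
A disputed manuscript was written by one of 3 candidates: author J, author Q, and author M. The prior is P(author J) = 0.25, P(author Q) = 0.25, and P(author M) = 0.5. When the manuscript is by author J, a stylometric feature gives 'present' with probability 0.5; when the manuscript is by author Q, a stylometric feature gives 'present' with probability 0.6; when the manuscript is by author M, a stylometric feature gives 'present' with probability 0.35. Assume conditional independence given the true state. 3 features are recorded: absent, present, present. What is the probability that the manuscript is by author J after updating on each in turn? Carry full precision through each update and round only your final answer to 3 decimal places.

0.292

Each posterior becomes the prior for the next update.
After 'absent': normaliser = 0.5·0.2500 + 0.4·0.2500 + 0.65·0.5000; P(author J) ≈ 0.2273, P(author Q) ≈ 0.1818, P(author M) ≈ 0.5909
After 'present': normaliser = 0.5·0.2273 + 0.6·0.1818 + 0.35·0.5909; P(author J) ≈ 0.2646, P(author Q) ≈ 0.2540, P(author M) ≈ 0.4815
After 'present': normaliser = 0.5·0.2646 + 0.6·0.2540 + 0.35·0.4815; P(author J) ≈ 0.2919, P(author Q) ≈ 0.3363, P(author M) ≈ 0.3719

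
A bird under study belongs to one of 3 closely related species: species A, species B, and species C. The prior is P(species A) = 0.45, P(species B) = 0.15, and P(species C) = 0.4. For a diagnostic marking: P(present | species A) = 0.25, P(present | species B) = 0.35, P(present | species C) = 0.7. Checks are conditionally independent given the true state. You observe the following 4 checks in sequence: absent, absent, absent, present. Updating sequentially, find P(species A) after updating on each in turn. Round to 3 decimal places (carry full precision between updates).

0.683

After 'absent': normaliser = 0.75·0.4500 + 0.65·0.1500 + 0.3·0.4000; P(species A) ≈ 0.6081, P(species B) ≈ 0.1757, P(species C) ≈ 0.2162
After 'absent': normaliser = 0.75·0.6081 + 0.65·0.1757 + 0.3·0.2162; P(species A) ≈ 0.7181, P(species B) ≈ 0.1798, P(species C) ≈ 0.1021
After 'absent': normaliser = 0.75·0.7181 + 0.65·0.1798 + 0.3·0.1021; P(species A) ≈ 0.7850, P(species B) ≈ 0.1703, P(species C) ≈ 0.0447
After 'present': normaliser = 0.25·0.7850 + 0.35·0.1703 + 0.7·0.0447; P(species A) ≈ 0.6835, P(species B) ≈ 0.2076, P(species C) ≈ 0.1089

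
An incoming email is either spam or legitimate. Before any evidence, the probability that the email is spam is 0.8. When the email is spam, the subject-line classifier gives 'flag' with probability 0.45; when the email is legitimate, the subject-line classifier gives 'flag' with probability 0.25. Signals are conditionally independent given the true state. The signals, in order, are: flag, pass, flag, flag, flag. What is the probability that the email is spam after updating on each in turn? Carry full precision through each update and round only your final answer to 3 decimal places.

0.969

Apply Bayes' rule sequentially, carrying P(spam) forward.
After 'flag': P(spam) = 0.45·0.8000 / (0.45·0.8000 + 0.25·0.2000) ≈ 0.8780
After 'pass': P(spam) = 0.55·0.8780 / (0.55·0.8780 + 0.75·0.1220) ≈ 0.8408
After 'flag': P(spam) = 0.45·0.8408 / (0.45·0.8408 + 0.25·0.1592) ≈ 0.9048
After 'flag': P(spam) = 0.45·0.9048 / (0.45·0.9048 + 0.25·0.0952) ≈ 0.9448
After 'flag': P(spam) = 0.45·0.9448 / (0.45·0.9448 + 0.25·0.0552) ≈ 0.9685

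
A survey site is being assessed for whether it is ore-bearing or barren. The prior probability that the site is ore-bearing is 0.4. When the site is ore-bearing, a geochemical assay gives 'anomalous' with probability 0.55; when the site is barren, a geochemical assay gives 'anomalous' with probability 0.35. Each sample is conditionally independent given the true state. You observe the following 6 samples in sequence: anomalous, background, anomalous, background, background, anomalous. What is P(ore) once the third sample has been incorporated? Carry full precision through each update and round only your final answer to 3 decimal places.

Apply Bayes' rule sequentially, carrying P(ore) forward.
After 'anomalous': P(ore) = 0.55·0.4000 / (0.55·0.4000 + 0.35·0.6000) ≈ 0.5116
After 'background': P(ore) = 0.45·0.5116 / (0.45·0.5116 + 0.65·0.4884) ≈ 0.4204
After 'anomalous': P(ore) = 0.55·0.4204 / (0.55·0.4204 + 0.35·0.5796) ≈ 0.5326

0.533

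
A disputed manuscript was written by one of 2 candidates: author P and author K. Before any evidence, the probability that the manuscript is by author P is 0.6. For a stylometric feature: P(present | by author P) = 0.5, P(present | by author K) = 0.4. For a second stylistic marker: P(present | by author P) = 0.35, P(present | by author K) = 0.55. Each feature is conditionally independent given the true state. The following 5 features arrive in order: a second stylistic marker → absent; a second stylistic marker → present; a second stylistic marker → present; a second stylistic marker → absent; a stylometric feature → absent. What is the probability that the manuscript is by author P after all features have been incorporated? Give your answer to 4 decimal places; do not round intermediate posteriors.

Each posterior becomes the prior for the next update.
After a second stylistic marker='absent': P(author P) = 0.65·0.6000 / (0.65·0.6000 + 0.45·0.4000) ≈ 0.6842
After a second stylistic marker='present': P(author P) = 0.35·0.6842 / (0.35·0.6842 + 0.55·0.3158) ≈ 0.5796
After a second stylistic marker='present': P(author P) = 0.35·0.5796 / (0.35·0.5796 + 0.55·0.4204) ≈ 0.4674
After a second stylistic marker='absent': P(author P) = 0.65·0.4674 / (0.65·0.4674 + 0.45·0.5326) ≈ 0.5590
After a stylometric feature='absent': P(author P) = 0.5·0.5590 / (0.5·0.5590 + 0.6·0.4410) ≈ 0.5137

0.5137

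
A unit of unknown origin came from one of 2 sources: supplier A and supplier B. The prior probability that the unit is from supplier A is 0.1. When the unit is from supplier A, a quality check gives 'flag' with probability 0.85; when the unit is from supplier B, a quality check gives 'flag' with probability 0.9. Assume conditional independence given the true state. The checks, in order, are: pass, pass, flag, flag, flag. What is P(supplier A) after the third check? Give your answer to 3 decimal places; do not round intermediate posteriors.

0.191

Apply Bayes' rule sequentially, carrying P(supplier A) forward.
After 'pass': P(supplier A) = 0.15·0.1000 / (0.15·0.1000 + 0.1·0.9000) ≈ 0.1429
After 'pass': P(supplier A) = 0.15·0.1429 / (0.15·0.1429 + 0.1·0.8571) ≈ 0.2000
After 'flag': P(supplier A) = 0.85·0.2000 / (0.85·0.2000 + 0.9·0.8000) ≈ 0.1910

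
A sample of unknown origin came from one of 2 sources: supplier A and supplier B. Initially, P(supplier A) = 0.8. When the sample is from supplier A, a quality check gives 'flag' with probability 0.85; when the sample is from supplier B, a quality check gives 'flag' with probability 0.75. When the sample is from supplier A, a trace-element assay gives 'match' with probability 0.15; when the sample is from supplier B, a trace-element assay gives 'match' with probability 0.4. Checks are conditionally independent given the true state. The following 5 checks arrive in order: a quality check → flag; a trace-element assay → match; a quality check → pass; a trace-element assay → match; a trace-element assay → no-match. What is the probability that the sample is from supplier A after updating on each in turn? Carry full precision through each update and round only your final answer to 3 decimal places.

0.351

After a quality check='flag': P(supplier A) = 0.85·0.8000 / (0.85·0.8000 + 0.75·0.2000) ≈ 0.8193
After a trace-element assay='match': P(supplier A) = 0.15·0.8193 / (0.15·0.8193 + 0.4·0.1807) ≈ 0.6296
After a quality check='pass': P(supplier A) = 0.15·0.6296 / (0.15·0.6296 + 0.25·0.3704) ≈ 0.5050
After a trace-element assay='match': P(supplier A) = 0.15·0.5050 / (0.15·0.5050 + 0.4·0.4950) ≈ 0.2767
After a trace-element assay='no-match': P(supplier A) = 0.85·0.2767 / (0.85·0.2767 + 0.6·0.7233) ≈ 0.3514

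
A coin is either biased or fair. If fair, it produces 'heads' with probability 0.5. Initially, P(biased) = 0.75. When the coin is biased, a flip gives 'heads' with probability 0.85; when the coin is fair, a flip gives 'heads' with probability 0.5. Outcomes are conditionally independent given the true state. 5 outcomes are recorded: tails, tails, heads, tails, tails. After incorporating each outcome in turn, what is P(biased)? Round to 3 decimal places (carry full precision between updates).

After 'tails': P(biased) = 0.15·0.7500 / (0.15·0.7500 + 0.5·0.2500) ≈ 0.4737
After 'tails': P(biased) = 0.15·0.4737 / (0.15·0.4737 + 0.5·0.5263) ≈ 0.2126
After 'heads': P(biased) = 0.85·0.2126 / (0.85·0.2126 + 0.5·0.7874) ≈ 0.3146
After 'tails': P(biased) = 0.15·0.3146 / (0.15·0.3146 + 0.5·0.6854) ≈ 0.1210
After 'tails': P(biased) = 0.15·0.1210 / (0.15·0.1210 + 0.5·0.8790) ≈ 0.0397

0.040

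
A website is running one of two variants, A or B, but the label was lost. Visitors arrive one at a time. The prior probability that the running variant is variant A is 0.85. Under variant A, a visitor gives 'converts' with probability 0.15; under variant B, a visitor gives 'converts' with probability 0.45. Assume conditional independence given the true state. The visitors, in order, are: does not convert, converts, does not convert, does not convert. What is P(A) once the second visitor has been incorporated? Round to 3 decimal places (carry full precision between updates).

After 'does not convert': P(A) = 0.85·0.8500 / (0.85·0.8500 + 0.55·0.1500) ≈ 0.8975
After 'converts': P(A) = 0.15·0.8975 / (0.15·0.8975 + 0.45·0.1025) ≈ 0.7448

0.745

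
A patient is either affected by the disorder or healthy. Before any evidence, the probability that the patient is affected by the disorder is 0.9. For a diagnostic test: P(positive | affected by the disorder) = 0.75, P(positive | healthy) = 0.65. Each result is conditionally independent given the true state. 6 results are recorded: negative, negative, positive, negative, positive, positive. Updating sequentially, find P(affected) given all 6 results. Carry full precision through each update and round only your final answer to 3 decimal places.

Each posterior becomes the prior for the next update.
After 'negative': P(affected) = 0.25·0.9000 / (0.25·0.9000 + 0.35·0.1000) ≈ 0.8654
After 'negative': P(affected) = 0.25·0.8654 / (0.25·0.8654 + 0.35·0.1346) ≈ 0.8212
After 'positive': P(affected) = 0.75·0.8212 / (0.75·0.8212 + 0.65·0.1788) ≈ 0.8412
After 'negative': P(affected) = 0.25·0.8412 / (0.25·0.8412 + 0.35·0.1588) ≈ 0.7910
After 'positive': P(affected) = 0.75·0.7910 / (0.75·0.7910 + 0.65·0.2090) ≈ 0.8137
After 'positive': P(affected) = 0.75·0.8137 / (0.75·0.8137 + 0.65·0.1863) ≈ 0.8344

0.834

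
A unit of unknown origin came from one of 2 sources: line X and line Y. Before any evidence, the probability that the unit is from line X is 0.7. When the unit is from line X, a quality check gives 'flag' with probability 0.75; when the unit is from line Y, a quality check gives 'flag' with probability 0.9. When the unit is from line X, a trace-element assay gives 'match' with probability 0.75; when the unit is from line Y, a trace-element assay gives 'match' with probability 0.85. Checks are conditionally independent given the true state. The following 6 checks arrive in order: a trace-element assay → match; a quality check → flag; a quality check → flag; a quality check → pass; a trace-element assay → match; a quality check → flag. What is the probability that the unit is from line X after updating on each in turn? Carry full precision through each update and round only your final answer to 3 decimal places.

Each posterior becomes the prior for the next update.
After a trace-element assay='match': P(line X) = 0.75·0.7000 / (0.75·0.7000 + 0.85·0.3000) ≈ 0.6731
After a quality check='flag': P(line X) = 0.75·0.6731 / (0.75·0.6731 + 0.9·0.3269) ≈ 0.6318
After a quality check='flag': P(line X) = 0.75·0.6318 / (0.75·0.6318 + 0.9·0.3682) ≈ 0.5884
After a quality check='pass': P(line X) = 0.25·0.5884 / (0.25·0.5884 + 0.1·0.4116) ≈ 0.7814
After a trace-element assay='match': P(line X) = 0.75·0.7814 / (0.75·0.7814 + 0.85·0.2186) ≈ 0.7593
After a quality check='flag': P(line X) = 0.75·0.7593 / (0.75·0.7593 + 0.9·0.2407) ≈ 0.7244

0.724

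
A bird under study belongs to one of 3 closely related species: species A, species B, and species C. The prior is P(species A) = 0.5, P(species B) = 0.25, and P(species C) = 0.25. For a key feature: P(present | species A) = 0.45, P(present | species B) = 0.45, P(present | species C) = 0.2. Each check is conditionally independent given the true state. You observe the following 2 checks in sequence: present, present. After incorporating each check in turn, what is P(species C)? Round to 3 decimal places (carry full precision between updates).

After 'present': normaliser = 0.45·0.5000 + 0.45·0.2500 + 0.2·0.2500; P(species A) ≈ 0.5806, P(species B) ≈ 0.2903, P(species C) ≈ 0.1290
After 'present': normaliser = 0.45·0.5806 + 0.45·0.2903 + 0.2·0.1290; P(species A) ≈ 0.6255, P(species B) ≈ 0.3127, P(species C) ≈ 0.0618

0.062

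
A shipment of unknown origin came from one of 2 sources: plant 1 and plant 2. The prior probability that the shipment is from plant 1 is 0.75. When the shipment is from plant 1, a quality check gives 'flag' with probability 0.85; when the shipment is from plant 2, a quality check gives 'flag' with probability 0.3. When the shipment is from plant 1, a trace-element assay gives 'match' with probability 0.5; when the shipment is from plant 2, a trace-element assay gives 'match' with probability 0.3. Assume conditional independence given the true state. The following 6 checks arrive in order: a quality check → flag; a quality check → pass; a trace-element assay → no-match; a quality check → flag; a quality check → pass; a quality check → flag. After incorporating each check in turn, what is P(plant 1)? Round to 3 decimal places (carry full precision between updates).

After a quality check='flag': P(plant 1) = 0.85·0.7500 / (0.85·0.7500 + 0.3·0.2500) ≈ 0.8947
After a quality check='pass': P(plant 1) = 0.15·0.8947 / (0.15·0.8947 + 0.7·0.1053) ≈ 0.6456
After a trace-element assay='no-match': P(plant 1) = 0.5·0.6456 / (0.5·0.6456 + 0.7·0.3544) ≈ 0.5654
After a quality check='flag': P(plant 1) = 0.85·0.5654 / (0.85·0.5654 + 0.3·0.4346) ≈ 0.7866
After a quality check='pass': P(plant 1) = 0.15·0.7866 / (0.15·0.7866 + 0.7·0.2134) ≈ 0.4413
After a quality check='flag': P(plant 1) = 0.85·0.4413 / (0.85·0.4413 + 0.3·0.5587) ≈ 0.6912

0.691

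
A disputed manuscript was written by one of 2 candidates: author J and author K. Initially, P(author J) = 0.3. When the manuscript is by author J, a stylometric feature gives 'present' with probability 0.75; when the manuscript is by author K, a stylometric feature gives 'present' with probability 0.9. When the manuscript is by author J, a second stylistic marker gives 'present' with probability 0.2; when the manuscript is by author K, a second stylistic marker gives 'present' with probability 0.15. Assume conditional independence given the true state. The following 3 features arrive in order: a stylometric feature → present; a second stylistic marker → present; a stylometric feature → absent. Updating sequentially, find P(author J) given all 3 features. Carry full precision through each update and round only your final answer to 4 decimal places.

After a stylometric feature='present': P(author J) = 0.75·0.3000 / (0.75·0.3000 + 0.9·0.7000) ≈ 0.2632
After a second stylistic marker='present': P(author J) = 0.2·0.2632 / (0.2·0.2632 + 0.15·0.7368) ≈ 0.3226
After a stylometric feature='absent': P(author J) = 0.25·0.3226 / (0.25·0.3226 + 0.1·0.6774) ≈ 0.5435

0.5435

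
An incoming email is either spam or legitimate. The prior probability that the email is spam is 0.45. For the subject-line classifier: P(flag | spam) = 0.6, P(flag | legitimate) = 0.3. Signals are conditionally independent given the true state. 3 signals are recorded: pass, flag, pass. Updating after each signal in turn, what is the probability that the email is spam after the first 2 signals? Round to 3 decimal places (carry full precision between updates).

After 'pass': P(spam) = 0.4·0.4500 / (0.4·0.4500 + 0.7·0.5500) ≈ 0.3186
After 'flag': P(spam) = 0.6·0.3186 / (0.6·0.3186 + 0.3·0.6814) ≈ 0.4832

0.483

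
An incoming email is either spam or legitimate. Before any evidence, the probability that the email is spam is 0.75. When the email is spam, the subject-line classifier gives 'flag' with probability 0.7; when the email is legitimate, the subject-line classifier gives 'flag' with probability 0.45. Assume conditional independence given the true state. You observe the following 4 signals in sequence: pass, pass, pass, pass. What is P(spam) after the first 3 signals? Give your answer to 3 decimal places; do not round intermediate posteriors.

Apply Bayes' rule sequentially, carrying P(spam) forward.
After 'pass': P(spam) = 0.3·0.7500 / (0.3·0.7500 + 0.55·0.2500) ≈ 0.6207
After 'pass': P(spam) = 0.3·0.6207 / (0.3·0.6207 + 0.55·0.3793) ≈ 0.4716
After 'pass': P(spam) = 0.3·0.4716 / (0.3·0.4716 + 0.55·0.5284) ≈ 0.3274

0.327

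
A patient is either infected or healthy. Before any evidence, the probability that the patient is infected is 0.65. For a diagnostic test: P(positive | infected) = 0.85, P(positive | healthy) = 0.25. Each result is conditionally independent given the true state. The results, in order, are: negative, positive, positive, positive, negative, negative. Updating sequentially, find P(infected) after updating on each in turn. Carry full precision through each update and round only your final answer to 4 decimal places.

Apply Bayes' rule sequentially, carrying P(infected) forward.
After 'negative': P(infected) = 0.15·0.6500 / (0.15·0.6500 + 0.75·0.3500) ≈ 0.2708
After 'positive': P(infected) = 0.85·0.2708 / (0.85·0.2708 + 0.25·0.7292) ≈ 0.5581
After 'positive': P(infected) = 0.85·0.5581 / (0.85·0.5581 + 0.25·0.4419) ≈ 0.8111
After 'positive': P(infected) = 0.85·0.8111 / (0.85·0.8111 + 0.25·0.1889) ≈ 0.9359
After 'negative': P(infected) = 0.15·0.9359 / (0.15·0.9359 + 0.75·0.0641) ≈ 0.7449
After 'negative': P(infected) = 0.15·0.7449 / (0.15·0.7449 + 0.75·0.2551) ≈ 0.3687

0.3687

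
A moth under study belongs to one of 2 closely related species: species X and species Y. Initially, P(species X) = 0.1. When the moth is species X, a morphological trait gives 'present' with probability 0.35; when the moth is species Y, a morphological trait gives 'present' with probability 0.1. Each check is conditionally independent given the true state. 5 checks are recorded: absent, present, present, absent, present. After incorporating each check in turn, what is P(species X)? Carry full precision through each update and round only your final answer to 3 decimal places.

0.713

After 'absent': P(species X) = 0.65·0.1000 / (0.65·0.1000 + 0.9·0.9000) ≈ 0.0743
After 'present': P(species X) = 0.35·0.0743 / (0.35·0.0743 + 0.1·0.9257) ≈ 0.2193
After 'present': P(species X) = 0.35·0.2193 / (0.35·0.2193 + 0.1·0.7807) ≈ 0.4957
After 'absent': P(species X) = 0.65·0.4957 / (0.65·0.4957 + 0.9·0.5043) ≈ 0.4152
After 'present': P(species X) = 0.35·0.4152 / (0.35·0.4152 + 0.1·0.5848) ≈ 0.7130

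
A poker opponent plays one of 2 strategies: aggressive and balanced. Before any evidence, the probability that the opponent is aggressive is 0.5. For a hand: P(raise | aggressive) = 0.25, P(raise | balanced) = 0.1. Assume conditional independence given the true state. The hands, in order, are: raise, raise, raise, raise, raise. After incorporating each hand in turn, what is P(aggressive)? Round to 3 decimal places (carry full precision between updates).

0.990

Each posterior becomes the prior for the next update.
After 'raise': P(aggressive) = 0.25·0.5000 / (0.25·0.5000 + 0.1·0.5000) ≈ 0.7143
After 'raise': P(aggressive) = 0.25·0.7143 / (0.25·0.7143 + 0.1·0.2857) ≈ 0.8621
After 'raise': P(aggressive) = 0.25·0.8621 / (0.25·0.8621 + 0.1·0.1379) ≈ 0.9398
After 'raise': P(aggressive) = 0.25·0.9398 / (0.25·0.9398 + 0.1·0.0602) ≈ 0.9750
After 'raise': P(aggressive) = 0.25·0.9750 / (0.25·0.9750 + 0.1·0.0250) ≈ 0.9899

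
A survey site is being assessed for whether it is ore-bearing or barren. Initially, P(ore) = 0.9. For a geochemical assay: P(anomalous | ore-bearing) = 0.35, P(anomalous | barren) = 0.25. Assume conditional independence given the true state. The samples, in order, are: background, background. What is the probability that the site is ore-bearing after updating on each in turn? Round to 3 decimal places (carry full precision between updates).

After 'background': P(ore) = 0.65·0.9000 / (0.65·0.9000 + 0.75·0.1000) ≈ 0.8864
After 'background': P(ore) = 0.65·0.8864 / (0.65·0.8864 + 0.75·0.1136) ≈ 0.8711

0.871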